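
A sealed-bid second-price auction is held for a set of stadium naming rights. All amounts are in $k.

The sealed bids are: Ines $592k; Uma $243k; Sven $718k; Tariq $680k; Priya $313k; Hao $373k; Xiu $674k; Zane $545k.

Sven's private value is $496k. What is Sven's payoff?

−$184k

Highest bid: Sven at $718k, so Sven wins.
Second-highest bid: Tariq at $680k — that is the price the winner pays.
Sven's payoff = value − price = $496k − $680k = −$184k.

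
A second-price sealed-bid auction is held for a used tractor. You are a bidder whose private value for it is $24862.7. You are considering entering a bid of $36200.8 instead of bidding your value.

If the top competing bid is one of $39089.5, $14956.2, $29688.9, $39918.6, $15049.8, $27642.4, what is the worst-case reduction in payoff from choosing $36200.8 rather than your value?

$39089.5: same outcome either way → loss $0.
$14956.2: same outcome either way → loss $0.
$29688.9: truthful gives $0, deviation gives −$4826.2 → loss $4826.2.
$39918.6: same outcome either way → loss $0.
$15049.8: same outcome either way → loss $0.
$27642.4: truthful gives $0, deviation gives −$2779.7 → loss $2779.7.
Maximum loss: $4826.2.

$4826.2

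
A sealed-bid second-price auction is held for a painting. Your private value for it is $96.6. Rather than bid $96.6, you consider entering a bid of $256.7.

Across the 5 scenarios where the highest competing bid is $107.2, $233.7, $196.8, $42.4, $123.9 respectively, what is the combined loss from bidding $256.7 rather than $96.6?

$275.2

The deviation costs you only when the competing bid falls strictly between $96.6 and $256.7; elsewhere both bids give the same outcome.
$107.2: truthful payoff $0, deviation payoff −$10.6 → loss $10.6.
$233.7: truthful payoff $0, deviation payoff −$137.1 → loss $137.1.
$196.8: truthful payoff $0, deviation payoff −$100.2 → loss $100.2.
$42.4: outcomes coincide → loss $0.
$123.9: truthful payoff $0, deviation payoff −$27.3 → loss $27.3.
Total loss = $10.6 + $137.1 + $100.2 + $27.3 = $275.2.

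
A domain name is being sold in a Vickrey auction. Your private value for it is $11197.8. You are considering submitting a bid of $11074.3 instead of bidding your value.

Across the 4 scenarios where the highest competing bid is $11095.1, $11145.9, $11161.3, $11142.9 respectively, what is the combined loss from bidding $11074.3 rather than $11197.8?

The deviation costs you only when the competing bid falls strictly between $11074.3 and $11197.8; elsewhere both bids give the same outcome.
$11095.1: truthful payoff $102.7, deviation payoff $0 → loss $102.7.
$11145.9: truthful payoff $51.9, deviation payoff $0 → loss $51.9.
$11161.3: truthful payoff $36.5, deviation payoff $0 → loss $36.5.
$11142.9: truthful payoff $54.9, deviation payoff $0 → loss $54.9.
Total loss = $102.7 + $51.9 + $36.5 + $54.9 = $246.

$246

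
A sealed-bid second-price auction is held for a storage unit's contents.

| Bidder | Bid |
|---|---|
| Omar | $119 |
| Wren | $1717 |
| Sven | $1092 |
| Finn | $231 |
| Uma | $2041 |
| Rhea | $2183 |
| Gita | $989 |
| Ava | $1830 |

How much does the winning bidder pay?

$2041

Highest bid: Rhea at $2183, so Rhea wins.
Second-highest bid: Uma at $2041 — that is the price the winner pays.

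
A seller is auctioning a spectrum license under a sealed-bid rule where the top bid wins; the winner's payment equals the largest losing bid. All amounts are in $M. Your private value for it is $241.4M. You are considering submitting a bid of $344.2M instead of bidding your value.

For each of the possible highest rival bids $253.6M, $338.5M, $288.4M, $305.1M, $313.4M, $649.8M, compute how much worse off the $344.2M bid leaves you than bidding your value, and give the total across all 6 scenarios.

$292M

The deviation costs you only when the competing bid falls strictly between $241.4M and $344.2M; elsewhere both bids give the same outcome.
$253.6M: truthful payoff $0M, deviation payoff −$12.2M → loss $12.2M.
$338.5M: truthful payoff $0M, deviation payoff −$97.1M → loss $97.1M.
$288.4M: truthful payoff $0M, deviation payoff −$47M → loss $47M.
$305.1M: truthful payoff $0M, deviation payoff −$63.7M → loss $63.7M.
$313.4M: truthful payoff $0M, deviation payoff −$72M → loss $72M.
$649.8M: outcomes coincide → loss $0M.
Total loss = $12.2M + $97.1M + $47M + $63.7M + $72M = $292M.
In a second-price auction your bid sets only whether you win, not what you pay, so bidding your true value is weakly dominant.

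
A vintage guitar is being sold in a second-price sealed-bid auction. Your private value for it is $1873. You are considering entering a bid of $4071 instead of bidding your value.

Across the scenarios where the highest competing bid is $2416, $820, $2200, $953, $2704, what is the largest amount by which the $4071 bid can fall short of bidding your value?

$831

$2416: truthful gives $0, deviation gives −$543 → loss $543.
$820: same outcome either way → loss $0.
$2200: truthful gives $0, deviation gives −$327 → loss $327.
$953: same outcome either way → loss $0.
$2704: truthful gives $0, deviation gives −$831 → loss $831.
Maximum loss: $831.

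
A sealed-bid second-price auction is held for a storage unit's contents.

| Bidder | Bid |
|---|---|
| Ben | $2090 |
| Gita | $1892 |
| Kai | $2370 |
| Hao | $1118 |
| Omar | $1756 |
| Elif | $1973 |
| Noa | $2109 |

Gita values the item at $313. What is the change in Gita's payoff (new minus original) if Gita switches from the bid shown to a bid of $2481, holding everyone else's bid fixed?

−$2057

The highest bid among the other bidders is $2370; Gita's bid doesn't change that.
Original bid $1892: Gita is not highest (top rival bid is $2370); payoff $0.
Alternative bid $2481: Gita is highest, pays the top rival bid $2370; payoff $313 − $2370 = −$2057.
Change in payoff = −$2057 − ($0) = −$2057.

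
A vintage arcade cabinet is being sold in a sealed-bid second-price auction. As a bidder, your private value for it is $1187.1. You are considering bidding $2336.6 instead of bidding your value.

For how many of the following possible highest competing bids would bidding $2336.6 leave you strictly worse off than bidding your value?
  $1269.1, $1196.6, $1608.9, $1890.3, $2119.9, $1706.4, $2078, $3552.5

7

The deviation hurts exactly when the highest competing bid lies strictly between $1187.1 and $2336.6 — overbidding then wins at a price above your value.
$1269.1: inside the interval → strictly worse (loss $82).
$1196.6: inside the interval → strictly worse (loss $9.5).
$1608.9: inside the interval → strictly worse (loss $421.8).
$1890.3: inside the interval → strictly worse (loss $703.2).
$2119.9: inside the interval → strictly worse (loss $932.8).
$1706.4: inside the interval → strictly worse (loss $519.3).
$2078: inside the interval → strictly worse (loss $890.9).
$3552.5: above both → same outcome either way.
Count: 7.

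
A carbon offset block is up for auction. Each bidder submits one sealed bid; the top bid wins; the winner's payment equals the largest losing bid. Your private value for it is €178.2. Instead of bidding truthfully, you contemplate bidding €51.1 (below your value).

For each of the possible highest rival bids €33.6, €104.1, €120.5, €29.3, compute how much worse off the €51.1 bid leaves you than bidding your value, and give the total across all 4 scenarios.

€131.8

The deviation costs you only when the competing bid falls strictly between €51.1 and €178.2; elsewhere both bids give the same outcome.
€33.6: outcomes coincide → loss €0.
€104.1: truthful payoff €74.1, deviation payoff €0 → loss €74.1.
€120.5: truthful payoff €57.7, deviation payoff €0 → loss €57.7.
€29.3: outcomes coincide → loss €0.
Total loss = €74.1 + €57.7 = €131.8.
Truthful bidding weakly dominates here: raising your bid can only win items priced above your value, and lowering it can only forfeit items priced below.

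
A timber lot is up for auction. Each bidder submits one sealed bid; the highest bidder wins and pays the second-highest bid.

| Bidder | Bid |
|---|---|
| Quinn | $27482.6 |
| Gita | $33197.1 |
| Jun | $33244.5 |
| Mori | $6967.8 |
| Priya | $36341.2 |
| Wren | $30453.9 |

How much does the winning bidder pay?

$33244.5

Highest bid: Priya at $36341.2, so Priya wins.
Second-highest bid: Jun at $33244.5 — that is the price the winner pays.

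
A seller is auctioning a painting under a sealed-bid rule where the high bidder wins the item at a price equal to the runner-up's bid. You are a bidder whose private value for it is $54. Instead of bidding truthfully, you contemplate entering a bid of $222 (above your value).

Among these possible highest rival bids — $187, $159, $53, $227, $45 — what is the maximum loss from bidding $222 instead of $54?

$187: truthful gives $0, deviation gives −$133 → loss $133.
$159: truthful gives $0, deviation gives −$105 → loss $105.
$53: same outcome either way → loss $0.
$227: same outcome either way → loss $0.
$45: same outcome either way → loss $0.
Maximum loss: $133.

$133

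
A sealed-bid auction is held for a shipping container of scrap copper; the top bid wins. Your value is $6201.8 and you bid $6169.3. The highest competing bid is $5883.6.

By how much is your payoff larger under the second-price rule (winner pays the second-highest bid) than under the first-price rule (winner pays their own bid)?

$285.7

You have the highest bid, so you win under either rule.
Second-price: pay $5883.6 → payoff $318.2.
First-price: pay your own bid $6169.3 → payoff $32.5.
Difference = $318.2 − ($32.5) = $285.7.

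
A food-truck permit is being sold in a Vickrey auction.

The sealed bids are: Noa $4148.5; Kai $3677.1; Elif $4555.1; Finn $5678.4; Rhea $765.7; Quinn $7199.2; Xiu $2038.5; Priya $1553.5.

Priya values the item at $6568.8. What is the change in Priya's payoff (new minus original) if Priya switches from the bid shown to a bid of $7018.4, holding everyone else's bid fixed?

The highest bid among the other bidders is $7199.2; Priya's bid doesn't change that.
Original bid $1553.5: Priya is not highest (top rival bid is $7199.2); payoff $0.
Alternative bid $7018.4: Priya is not highest (top rival bid is $7199.2); payoff $0.
Change in payoff = $0 − ($0) = $0.

$0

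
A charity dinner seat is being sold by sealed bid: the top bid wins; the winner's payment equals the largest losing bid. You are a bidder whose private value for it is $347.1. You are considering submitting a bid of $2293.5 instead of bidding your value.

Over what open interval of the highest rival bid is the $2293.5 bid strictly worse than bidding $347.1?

($347.1, $2293.5)

If the competing bid is below $347.1, both bids win at the same price — no difference.
If it is above $2293.5, both bids lose — no difference.
If it lies strictly between $347.1 and $2293.5, bidding your value loses (payoff 0) while bidding $2293.5 wins at a price above your value (payoff negative).
So the deviation strictly hurts on the open interval ($347.1, $2293.5).
Because the price is fixed by the runner-up's bid, deviating from your value can only change a good outcome into a bad one — never the reverse.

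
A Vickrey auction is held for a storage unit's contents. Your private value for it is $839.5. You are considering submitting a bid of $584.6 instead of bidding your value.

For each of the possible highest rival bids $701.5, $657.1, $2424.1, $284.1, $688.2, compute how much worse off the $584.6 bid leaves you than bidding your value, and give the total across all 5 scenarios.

$471.7

The deviation costs you only when the competing bid falls strictly between $584.6 and $839.5; elsewhere both bids give the same outcome.
$701.5: truthful payoff $138, deviation payoff $0 → loss $138.
$657.1: truthful payoff $182.4, deviation payoff $0 → loss $182.4.
$2424.1: outcomes coincide → loss $0.
$284.1: outcomes coincide → loss $0.
$688.2: truthful payoff $151.3, deviation payoff $0 → loss $151.3.
Total loss = $138 + $182.4 + $151.3 = $471.7.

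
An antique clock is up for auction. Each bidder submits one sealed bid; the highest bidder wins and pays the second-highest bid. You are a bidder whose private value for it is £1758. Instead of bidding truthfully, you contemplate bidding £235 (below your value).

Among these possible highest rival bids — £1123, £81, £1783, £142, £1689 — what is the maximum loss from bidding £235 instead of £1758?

£1123: truthful gives £635, deviation gives £0 → loss £635.
£81: same outcome either way → loss £0.
£1783: same outcome either way → loss £0.
£142: same outcome either way → loss £0.
£1689: truthful gives £69, deviation gives £0 → loss £69.
Maximum loss: £635.

£635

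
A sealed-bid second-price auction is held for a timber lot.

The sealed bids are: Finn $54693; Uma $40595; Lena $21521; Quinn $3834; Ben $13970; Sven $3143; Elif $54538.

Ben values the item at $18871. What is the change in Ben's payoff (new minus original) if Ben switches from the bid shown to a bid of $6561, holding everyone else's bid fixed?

$0

The highest bid among the other bidders is $54693; Ben's bid doesn't change that.
Original bid $13970: Ben is not highest (top rival bid is $54693); payoff $0.
Alternative bid $6561: Ben is not highest (top rival bid is $54693); payoff $0.
Change in payoff = $0 − ($0) = $0.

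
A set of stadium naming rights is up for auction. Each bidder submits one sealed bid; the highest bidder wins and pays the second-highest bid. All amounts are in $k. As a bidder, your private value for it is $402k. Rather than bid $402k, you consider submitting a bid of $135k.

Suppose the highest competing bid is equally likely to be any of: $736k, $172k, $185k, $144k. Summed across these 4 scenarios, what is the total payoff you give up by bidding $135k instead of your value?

The deviation costs you only when the competing bid falls strictly between $135k and $402k; elsewhere both bids give the same outcome.
$736k: outcomes coincide → loss $0k.
$172k: truthful payoff $230k, deviation payoff $0k → loss $230k.
$185k: truthful payoff $217k, deviation payoff $0k → loss $217k.
$144k: truthful payoff $258k, deviation payoff $0k → loss $258k.
Total loss = $230k + $217k + $258k = $705k.

$705k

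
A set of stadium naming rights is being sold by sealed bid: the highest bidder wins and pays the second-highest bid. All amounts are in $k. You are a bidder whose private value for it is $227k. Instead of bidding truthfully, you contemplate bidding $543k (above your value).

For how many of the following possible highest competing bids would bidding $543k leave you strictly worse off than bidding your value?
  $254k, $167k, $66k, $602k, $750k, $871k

The deviation hurts exactly when the highest competing bid lies strictly between $227k and $543k — overbidding then wins at a price above your value.
$254k: inside the interval → strictly worse (loss $27k).
$167k: below both → same outcome either way.
$66k: below both → same outcome either way.
$602k: above both → same outcome either way.
$750k: above both → same outcome either way.
$871k: above both → same outcome either way.
Count: 1.

1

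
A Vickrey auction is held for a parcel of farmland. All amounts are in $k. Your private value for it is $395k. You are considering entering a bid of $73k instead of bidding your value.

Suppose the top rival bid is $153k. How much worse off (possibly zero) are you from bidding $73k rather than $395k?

Bidding your value $395k: you win (since $395k > $153k) and pay $153k. Payoff $242k.
Bidding $73k: you lose. Payoff $0k.
The competing bid $153k lies between your shaded bid and your value, so underbidding forfeits an item you could have won at a profitable price.
Loss from deviating = $242k − ($0k) = $242k.

$242k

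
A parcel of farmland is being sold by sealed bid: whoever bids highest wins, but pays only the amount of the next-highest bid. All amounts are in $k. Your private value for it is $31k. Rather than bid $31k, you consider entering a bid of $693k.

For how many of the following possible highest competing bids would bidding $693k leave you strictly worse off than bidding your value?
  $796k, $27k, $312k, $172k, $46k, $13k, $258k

The deviation hurts exactly when the highest competing bid lies strictly between $31k and $693k — overbidding then wins at a price above your value.
$796k: above both → same outcome either way.
$27k: below both → same outcome either way.
$312k: inside the interval → strictly worse (loss $281k).
$172k: inside the interval → strictly worse (loss $141k).
$46k: inside the interval → strictly worse (loss $15k).
$13k: below both → same outcome either way.
$258k: inside the interval → strictly worse (loss $227k).
Count: 4.

4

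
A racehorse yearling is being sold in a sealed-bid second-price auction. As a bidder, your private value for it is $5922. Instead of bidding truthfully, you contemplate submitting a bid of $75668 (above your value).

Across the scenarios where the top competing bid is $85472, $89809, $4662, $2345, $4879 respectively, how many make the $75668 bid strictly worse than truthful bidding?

0

The deviation hurts exactly when the highest competing bid lies strictly between $5922 and $75668 — overbidding then wins at a price above your value.
$85472: above both → same outcome either way.
$89809: above both → same outcome either way.
$4662: below both → same outcome either way.
$2345: below both → same outcome either way.
$4879: below both → same outcome either way.
Count: 0.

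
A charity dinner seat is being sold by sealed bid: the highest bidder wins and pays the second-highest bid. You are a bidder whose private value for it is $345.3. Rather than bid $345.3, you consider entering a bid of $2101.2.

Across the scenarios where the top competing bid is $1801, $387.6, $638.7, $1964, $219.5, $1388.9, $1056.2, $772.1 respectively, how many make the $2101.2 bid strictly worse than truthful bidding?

7

The deviation hurts exactly when the highest competing bid lies strictly between $345.3 and $2101.2 — overbidding then wins at a price above your value.
$1801: inside the interval → strictly worse (loss $1455.7).
$387.6: inside the interval → strictly worse (loss $42.3).
$638.7: inside the interval → strictly worse (loss $293.4).
$1964: inside the interval → strictly worse (loss $1618.7).
$219.5: below both → same outcome either way.
$1388.9: inside the interval → strictly worse (loss $1043.6).
$1056.2: inside the interval → strictly worse (loss $710.9).
$772.1: inside the interval → strictly worse (loss $426.8).
Count: 7.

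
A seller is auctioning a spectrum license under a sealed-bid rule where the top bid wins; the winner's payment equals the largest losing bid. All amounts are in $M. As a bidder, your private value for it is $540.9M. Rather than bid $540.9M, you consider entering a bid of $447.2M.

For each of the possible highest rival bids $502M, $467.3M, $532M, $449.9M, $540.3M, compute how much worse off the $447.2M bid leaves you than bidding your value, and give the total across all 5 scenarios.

The deviation costs you only when the competing bid falls strictly between $447.2M and $540.9M; elsewhere both bids give the same outcome.
$502M: truthful payoff $38.9M, deviation payoff $0M → loss $38.9M.
$467.3M: truthful payoff $73.6M, deviation payoff $0M → loss $73.6M.
$532M: truthful payoff $8.9M, deviation payoff $0M → loss $8.9M.
$449.9M: truthful payoff $91M, deviation payoff $0M → loss $91M.
$540.3M: truthful payoff $0.6M, deviation payoff $0M → loss $0.6M.
Total loss = $38.9M + $73.6M + $8.9M + $91M + $0.6M = $213M.

$213M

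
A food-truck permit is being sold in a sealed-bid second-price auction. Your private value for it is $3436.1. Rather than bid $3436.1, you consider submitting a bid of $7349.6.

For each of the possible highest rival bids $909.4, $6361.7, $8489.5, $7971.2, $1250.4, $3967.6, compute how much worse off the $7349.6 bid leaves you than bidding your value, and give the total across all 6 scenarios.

The deviation costs you only when the competing bid falls strictly between $3436.1 and $7349.6; elsewhere both bids give the same outcome.
$909.4: outcomes coincide → loss $0.
$6361.7: truthful payoff $0, deviation payoff −$2925.6 → loss $2925.6.
$8489.5: outcomes coincide → loss $0.
$7971.2: outcomes coincide → loss $0.
$1250.4: outcomes coincide → loss $0.
$3967.6: truthful payoff $0, deviation payoff −$531.5 → loss $531.5.
Total loss = $2925.6 + $531.5 = $3457.1.

$3457.1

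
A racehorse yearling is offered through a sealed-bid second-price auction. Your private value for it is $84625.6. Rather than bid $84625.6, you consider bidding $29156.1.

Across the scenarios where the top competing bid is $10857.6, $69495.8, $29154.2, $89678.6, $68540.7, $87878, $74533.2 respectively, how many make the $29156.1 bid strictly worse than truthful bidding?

The deviation hurts exactly when the highest competing bid lies strictly between $29156.1 and $84625.6 — underbidding then forfeits a profitable win.
$10857.6: below both → same outcome either way.
$69495.8: inside the interval → strictly worse (loss $15129.8).
$29154.2: below both → same outcome either way.
$89678.6: above both → same outcome either way.
$68540.7: inside the interval → strictly worse (loss $16084.9).
$87878: above both → same outcome either way.
$74533.2: inside the interval → strictly worse (loss $10092.4).
Count: 3.

3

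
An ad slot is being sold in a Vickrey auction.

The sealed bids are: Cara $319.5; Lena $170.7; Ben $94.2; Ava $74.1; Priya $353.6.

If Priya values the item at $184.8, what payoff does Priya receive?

−$134.7

Highest bid: Priya at $353.6, so Priya wins.
Second-highest bid: Cara at $319.5 — that is the price the winner pays.
Priya's payoff = value − price = $184.8 − $319.5 = −$134.7.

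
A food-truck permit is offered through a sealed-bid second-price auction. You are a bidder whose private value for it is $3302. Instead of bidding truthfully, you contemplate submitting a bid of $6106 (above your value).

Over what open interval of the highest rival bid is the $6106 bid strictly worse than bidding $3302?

If the competing bid is below $3302, both bids win at the same price — no difference.
If it is above $6106, both bids lose — no difference.
If it lies strictly between $3302 and $6106, bidding your value loses (payoff 0) while bidding $6106 wins at a price above your value (payoff negative).
So the deviation strictly hurts on the open interval ($3302, $6106).
Truthful bidding weakly dominates here: raising your bid can only win items priced above your value, and lowering it can only forfeit items priced below.

($3302, $6106)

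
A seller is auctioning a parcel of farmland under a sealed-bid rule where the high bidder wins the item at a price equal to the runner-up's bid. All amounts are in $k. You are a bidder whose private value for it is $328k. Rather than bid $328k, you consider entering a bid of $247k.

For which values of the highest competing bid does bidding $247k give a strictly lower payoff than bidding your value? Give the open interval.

If the competing bid is below $247k, both bids win at the same price — no difference.
If it is above $328k, both bids lose — no difference.
If it lies strictly between $247k and $328k, bidding your value wins at a price below your value (positive payoff) while bidding $247k loses (payoff 0).
So the deviation strictly hurts on the open interval ($247k, $328k).

($247k, $328k)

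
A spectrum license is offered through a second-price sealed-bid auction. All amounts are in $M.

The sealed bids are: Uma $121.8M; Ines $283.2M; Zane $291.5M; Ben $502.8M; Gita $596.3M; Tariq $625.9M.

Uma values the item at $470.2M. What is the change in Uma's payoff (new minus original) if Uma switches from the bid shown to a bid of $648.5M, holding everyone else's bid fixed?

−$155.7M

The highest bid among the other bidders is $625.9M; Uma's bid doesn't change that.
Original bid $121.8M: Uma is not highest (top rival bid is $625.9M); payoff $0M.
Alternative bid $648.5M: Uma is highest, pays the top rival bid $625.9M; payoff $470.2M − $625.9M = −$155.7M.
Change in payoff = −$155.7M − ($0M) = −$155.7M.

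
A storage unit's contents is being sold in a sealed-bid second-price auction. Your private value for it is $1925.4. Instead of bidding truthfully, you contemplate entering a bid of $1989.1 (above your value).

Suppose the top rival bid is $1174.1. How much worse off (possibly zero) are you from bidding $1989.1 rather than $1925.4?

$0

Bidding your value $1925.4: you win (since $1925.4 > $1174.1) and pay $1174.1. Payoff $751.3.
Bidding $1989.1: you win and pay $1174.1. Payoff $1925.4 − $1174.1 = $751.3.
Difference = $751.3 − $751.3 = $0; both bids lead to the same outcome because the competing bid is below both your value and your alternative bid.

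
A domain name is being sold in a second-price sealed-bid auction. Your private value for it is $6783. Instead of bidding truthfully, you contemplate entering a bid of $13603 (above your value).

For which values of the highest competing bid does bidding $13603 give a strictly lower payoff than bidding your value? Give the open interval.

($6783, $13603)

If the competing bid is below $6783, both bids win at the same price — no difference.
If it is above $13603, both bids lose — no difference.
If it lies strictly between $6783 and $13603, bidding your value loses (payoff 0) while bidding $13603 wins at a price above your value (payoff negative).
So the deviation strictly hurts on the open interval ($6783, $13603).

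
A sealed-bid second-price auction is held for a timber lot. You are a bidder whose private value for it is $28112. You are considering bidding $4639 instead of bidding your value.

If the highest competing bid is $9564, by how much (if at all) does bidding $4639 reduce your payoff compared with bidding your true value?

Bidding your value $28112: you win (since $28112 > $9564) and pay $9564. Payoff $18548.
Bidding $4639: you lose. Payoff $0.
The competing bid $9564 lies between your shaded bid and your value, so underbidding forfeits an item you could have won at a profitable price.
Loss from deviating = $18548 − ($0) = $18548.
Because the price is fixed by the runner-up's bid, deviating from your value can only change a good outcome into a bad one — never the reverse.

$18548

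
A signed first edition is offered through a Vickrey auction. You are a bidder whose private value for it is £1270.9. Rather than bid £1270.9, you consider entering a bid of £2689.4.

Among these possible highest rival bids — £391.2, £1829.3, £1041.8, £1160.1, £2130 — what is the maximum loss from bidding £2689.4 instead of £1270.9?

£859.1

£391.2: same outcome either way → loss £0.
£1829.3: truthful gives £0, deviation gives −£558.4 → loss £558.4.
£1041.8: same outcome either way → loss £0.
£1160.1: same outcome either way → loss £0.
£2130: truthful gives £0, deviation gives −£859.1 → loss £859.1.
Maximum loss: £859.1.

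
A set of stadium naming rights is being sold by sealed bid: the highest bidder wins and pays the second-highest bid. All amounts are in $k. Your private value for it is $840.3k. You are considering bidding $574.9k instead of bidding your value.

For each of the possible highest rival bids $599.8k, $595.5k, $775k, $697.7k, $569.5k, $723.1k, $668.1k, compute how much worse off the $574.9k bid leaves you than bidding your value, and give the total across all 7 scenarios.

$982.6k

The deviation costs you only when the competing bid falls strictly between $574.9k and $840.3k; elsewhere both bids give the same outcome.
$599.8k: truthful payoff $240.5k, deviation payoff $0k → loss $240.5k.
$595.5k: truthful payoff $244.8k, deviation payoff $0k → loss $244.8k.
$775k: truthful payoff $65.3k, deviation payoff $0k → loss $65.3k.
$697.7k: truthful payoff $142.6k, deviation payoff $0k → loss $142.6k.
$569.5k: outcomes coincide → loss $0k.
$723.1k: truthful payoff $117.2k, deviation payoff $0k → loss $117.2k.
$668.1k: truthful payoff $172.2k, deviation payoff $0k → loss $172.2k.
Total loss = $240.5k + $244.8k + $65.3k + $142.6k + $117.2k + $172.2k = $982.6k.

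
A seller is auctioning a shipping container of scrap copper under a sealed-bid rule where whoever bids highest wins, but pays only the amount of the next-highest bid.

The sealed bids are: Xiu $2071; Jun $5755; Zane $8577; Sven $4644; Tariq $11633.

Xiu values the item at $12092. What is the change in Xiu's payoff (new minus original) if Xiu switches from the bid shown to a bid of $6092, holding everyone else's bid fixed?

The highest bid among the other bidders is $11633; Xiu's bid doesn't change that.
Original bid $2071: Xiu is not highest (top rival bid is $11633); payoff $0.
Alternative bid $6092: Xiu is not highest (top rival bid is $11633); payoff $0.
Change in payoff = $0 − ($0) = $0.

$0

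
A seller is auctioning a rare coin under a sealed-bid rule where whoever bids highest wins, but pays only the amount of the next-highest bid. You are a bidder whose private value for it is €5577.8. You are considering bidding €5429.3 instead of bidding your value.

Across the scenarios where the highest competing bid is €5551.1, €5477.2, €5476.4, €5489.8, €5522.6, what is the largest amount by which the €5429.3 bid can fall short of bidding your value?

€5551.1: truthful gives €26.7, deviation gives €0 → loss €26.7.
€5477.2: truthful gives €100.6, deviation gives €0 → loss €100.6.
€5476.4: truthful gives €101.4, deviation gives €0 → loss €101.4.
€5489.8: truthful gives €88, deviation gives €0 → loss €88.
€5522.6: truthful gives €55.2, deviation gives €0 → loss €55.2.
Maximum loss: €101.4.

€101.4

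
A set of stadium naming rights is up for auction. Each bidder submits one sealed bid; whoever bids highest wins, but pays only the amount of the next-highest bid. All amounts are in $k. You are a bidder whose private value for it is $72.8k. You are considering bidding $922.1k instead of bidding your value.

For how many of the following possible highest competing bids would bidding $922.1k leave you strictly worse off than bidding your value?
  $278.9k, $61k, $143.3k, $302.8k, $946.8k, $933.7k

The deviation hurts exactly when the highest competing bid lies strictly between $72.8k and $922.1k — overbidding then wins at a price above your value.
$278.9k: inside the interval → strictly worse (loss $206.1k).
$61k: below both → same outcome either way.
$143.3k: inside the interval → strictly worse (loss $70.5k).
$302.8k: inside the interval → strictly worse (loss $230k).
$946.8k: above both → same outcome either way.
$933.7k: above both → same outcome either way.
Count: 3.

3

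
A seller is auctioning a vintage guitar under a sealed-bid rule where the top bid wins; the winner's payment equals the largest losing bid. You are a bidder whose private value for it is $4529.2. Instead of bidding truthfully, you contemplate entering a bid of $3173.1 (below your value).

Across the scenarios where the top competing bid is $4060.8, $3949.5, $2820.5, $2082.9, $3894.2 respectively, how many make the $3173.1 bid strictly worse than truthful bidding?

3

The deviation hurts exactly when the highest competing bid lies strictly between $3173.1 and $4529.2 — underbidding then forfeits a profitable win.
$4060.8: inside the interval → strictly worse (loss $468.4).
$3949.5: inside the interval → strictly worse (loss $579.7).
$2820.5: below both → same outcome either way.
$2082.9: below both → same outcome either way.
$3894.2: inside the interval → strictly worse (loss $635).
Count: 3.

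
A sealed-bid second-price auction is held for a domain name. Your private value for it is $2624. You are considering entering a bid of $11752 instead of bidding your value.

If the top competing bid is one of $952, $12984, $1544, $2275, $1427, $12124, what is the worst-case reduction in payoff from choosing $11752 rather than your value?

$952: same outcome either way → loss $0.
$12984: same outcome either way → loss $0.
$1544: same outcome either way → loss $0.
$2275: same outcome either way → loss $0.
$1427: same outcome either way → loss $0.
$12124: same outcome either way → loss $0.
Maximum loss: $0.

$0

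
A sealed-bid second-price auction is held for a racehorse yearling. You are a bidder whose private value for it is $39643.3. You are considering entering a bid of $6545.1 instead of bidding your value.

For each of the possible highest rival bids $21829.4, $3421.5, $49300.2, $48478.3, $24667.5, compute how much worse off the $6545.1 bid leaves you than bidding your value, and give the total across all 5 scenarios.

The deviation costs you only when the competing bid falls strictly between $6545.1 and $39643.3; elsewhere both bids give the same outcome.
$21829.4: truthful payoff $17813.9, deviation payoff $0 → loss $17813.9.
$3421.5: outcomes coincide → loss $0.
$49300.2: outcomes coincide → loss $0.
$48478.3: outcomes coincide → loss $0.
$24667.5: truthful payoff $14975.8, deviation payoff $0 → loss $14975.8.
Total loss = $17813.9 + $14975.8 = $32789.7.

$32789.7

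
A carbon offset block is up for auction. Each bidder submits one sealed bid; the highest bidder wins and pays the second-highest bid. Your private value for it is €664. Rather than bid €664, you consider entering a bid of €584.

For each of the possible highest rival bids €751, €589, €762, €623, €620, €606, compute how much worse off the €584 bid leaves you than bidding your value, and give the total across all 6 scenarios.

The deviation costs you only when the competing bid falls strictly between €584 and €664; elsewhere both bids give the same outcome.
€751: outcomes coincide → loss €0.
€589: truthful payoff €75, deviation payoff €0 → loss €75.
€762: outcomes coincide → loss €0.
€623: truthful payoff €41, deviation payoff €0 → loss €41.
€620: truthful payoff €44, deviation payoff €0 → loss €44.
€606: truthful payoff €58, deviation payoff €0 → loss €58.
Total loss = €75 + €41 + €44 + €58 = €218.

€218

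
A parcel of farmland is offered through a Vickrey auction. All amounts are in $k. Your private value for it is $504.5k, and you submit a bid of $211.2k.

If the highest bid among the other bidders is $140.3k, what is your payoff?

Your bid $211.2k exceeds the highest competing bid $140.3k, so you win.
In a second-price auction the winner pays the second-highest bid, $140.3k.
Payoff = value − price = $504.5k − $140.3k = $364.2k.

$364.2k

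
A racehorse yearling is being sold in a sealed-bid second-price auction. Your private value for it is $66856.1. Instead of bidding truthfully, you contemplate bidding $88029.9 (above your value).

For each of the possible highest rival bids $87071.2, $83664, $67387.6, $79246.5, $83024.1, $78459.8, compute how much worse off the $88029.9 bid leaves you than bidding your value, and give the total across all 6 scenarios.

The deviation costs you only when the competing bid falls strictly between $66856.1 and $88029.9; elsewhere both bids give the same outcome.
$87071.2: truthful payoff $0, deviation payoff −$20215.1 → loss $20215.1.
$83664: truthful payoff $0, deviation payoff −$16807.9 → loss $16807.9.
$67387.6: truthful payoff $0, deviation payoff −$531.5 → loss $531.5.
$79246.5: truthful payoff $0, deviation payoff −$12390.4 → loss $12390.4.
$83024.1: truthful payoff $0, deviation payoff −$16168 → loss $16168.
$78459.8: truthful payoff $0, deviation payoff −$11603.7 → loss $11603.7.
Total loss = $20215.1 + $16807.9 + $531.5 + $12390.4 + $16168 + $11603.7 = $77716.6.

$77716.6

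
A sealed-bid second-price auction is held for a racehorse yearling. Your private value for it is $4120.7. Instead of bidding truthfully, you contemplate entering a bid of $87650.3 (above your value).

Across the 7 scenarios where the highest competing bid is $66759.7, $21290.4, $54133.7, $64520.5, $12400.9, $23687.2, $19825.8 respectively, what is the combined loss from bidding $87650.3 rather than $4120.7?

$233773.3

The deviation costs you only when the competing bid falls strictly between $4120.7 and $87650.3; elsewhere both bids give the same outcome.
$66759.7: truthful payoff $0, deviation payoff −$62639 → loss $62639.
$21290.4: truthful payoff $0, deviation payoff −$17169.7 → loss $17169.7.
$54133.7: truthful payoff $0, deviation payoff −$50013 → loss $50013.
$64520.5: truthful payoff $0, deviation payoff −$60399.8 → loss $60399.8.
$12400.9: truthful payoff $0, deviation payoff −$8280.2 → loss $8280.2.
$23687.2: truthful payoff $0, deviation payoff −$19566.5 → loss $19566.5.
$19825.8: truthful payoff $0, deviation payoff −$15705.1 → loss $15705.1.
Total loss = $62639 + $17169.7 + $50013 + $60399.8 + $8280.2 + $19566.5 + $15705.1 = $233773.3.
Because the price is fixed by the runner-up's bid, deviating from your value can only change a good outcome into a bad one — never the reverse.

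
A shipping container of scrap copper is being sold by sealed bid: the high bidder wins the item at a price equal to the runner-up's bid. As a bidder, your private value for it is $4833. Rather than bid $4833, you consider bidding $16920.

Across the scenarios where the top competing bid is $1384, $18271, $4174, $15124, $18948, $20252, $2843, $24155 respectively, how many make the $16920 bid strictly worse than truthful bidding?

1

The deviation hurts exactly when the highest competing bid lies strictly between $4833 and $16920 — overbidding then wins at a price above your value.
$1384: below both → same outcome either way.
$18271: above both → same outcome either way.
$4174: below both → same outcome either way.
$15124: inside the interval → strictly worse (loss $10291).
$18948: above both → same outcome either way.
$20252: above both → same outcome either way.
$2843: below both → same outcome either way.
$24155: above both → same outcome either way.
Count: 1.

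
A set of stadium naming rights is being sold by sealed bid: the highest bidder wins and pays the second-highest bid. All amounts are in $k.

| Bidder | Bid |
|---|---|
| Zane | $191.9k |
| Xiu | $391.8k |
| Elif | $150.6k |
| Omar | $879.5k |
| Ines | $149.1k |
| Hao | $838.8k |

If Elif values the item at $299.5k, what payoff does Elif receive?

$0k

Highest bid: Omar at $879.5k, so Omar wins.
Second-highest bid: Hao at $838.8k — that is the price the winner pays.
Elif did not win, so Elif pays nothing and receives nothing: payoff $0k.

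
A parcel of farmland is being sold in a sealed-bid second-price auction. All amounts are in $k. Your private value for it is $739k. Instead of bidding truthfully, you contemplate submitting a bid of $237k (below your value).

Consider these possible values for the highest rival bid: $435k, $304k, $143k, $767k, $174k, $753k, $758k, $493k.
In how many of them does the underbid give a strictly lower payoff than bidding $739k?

The deviation hurts exactly when the highest competing bid lies strictly between $237k and $739k — underbidding then forfeits a profitable win.
$435k: inside the interval → strictly worse (loss $304k).
$304k: inside the interval → strictly worse (loss $435k).
$143k: below both → same outcome either way.
$767k: above both → same outcome either way.
$174k: below both → same outcome either way.
$753k: above both → same outcome either way.
$758k: above both → same outcome either way.
$493k: inside the interval → strictly worse (loss $246k).
Count: 3.

3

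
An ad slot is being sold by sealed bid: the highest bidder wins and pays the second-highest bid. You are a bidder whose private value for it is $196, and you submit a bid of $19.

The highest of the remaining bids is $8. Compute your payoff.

$188

Your bid $19 exceeds the highest competing bid $8, so you win.
In a second-price auction the winner pays the second-highest bid, $8.
Payoff = value − price = $196 − $8 = $188.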